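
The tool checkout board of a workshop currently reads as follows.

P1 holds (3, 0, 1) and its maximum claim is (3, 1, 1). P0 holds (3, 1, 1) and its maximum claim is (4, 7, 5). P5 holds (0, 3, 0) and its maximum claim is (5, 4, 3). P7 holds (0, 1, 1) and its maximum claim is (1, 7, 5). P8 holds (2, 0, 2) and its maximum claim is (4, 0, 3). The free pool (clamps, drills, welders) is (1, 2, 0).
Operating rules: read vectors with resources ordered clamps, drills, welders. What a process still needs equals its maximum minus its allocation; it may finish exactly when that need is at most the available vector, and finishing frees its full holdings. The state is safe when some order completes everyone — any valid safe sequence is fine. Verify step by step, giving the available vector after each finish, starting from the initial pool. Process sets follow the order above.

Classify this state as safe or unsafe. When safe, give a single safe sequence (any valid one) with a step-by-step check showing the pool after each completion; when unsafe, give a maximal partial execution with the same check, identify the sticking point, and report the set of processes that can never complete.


UNSAFE.
Key observation: the wall is drills: completing P1, P8, P5 brings the pool only to (6, 5, 3), and all the rest need more.
The run P1, P8, P5 cannot be extended any further. Check, step by step:
  pool = (1, 2, 0)
  P1 needs (0, 1, 0) <= (1, 2, 0) -> finishes; pool += (3, 0, 1) = (4, 2, 1)
  P8 needs (2, 0, 1) <= (4, 2, 1) -> finishes; pool += (2, 0, 2) = (6, 2, 3)
  P5 needs (5, 1, 3) <= (6, 2, 3) -> finishes; pool += (0, 3, 0) = (6, 5, 3)
  blocked: P0 wants (1, 6, 4), pool (6, 5, 3) — not enough drills and welders
  blocked: P7 wants (1, 6, 4), pool (6, 5, 3) — not enough drills and welders
Processes that can never finish: P0 and P7.


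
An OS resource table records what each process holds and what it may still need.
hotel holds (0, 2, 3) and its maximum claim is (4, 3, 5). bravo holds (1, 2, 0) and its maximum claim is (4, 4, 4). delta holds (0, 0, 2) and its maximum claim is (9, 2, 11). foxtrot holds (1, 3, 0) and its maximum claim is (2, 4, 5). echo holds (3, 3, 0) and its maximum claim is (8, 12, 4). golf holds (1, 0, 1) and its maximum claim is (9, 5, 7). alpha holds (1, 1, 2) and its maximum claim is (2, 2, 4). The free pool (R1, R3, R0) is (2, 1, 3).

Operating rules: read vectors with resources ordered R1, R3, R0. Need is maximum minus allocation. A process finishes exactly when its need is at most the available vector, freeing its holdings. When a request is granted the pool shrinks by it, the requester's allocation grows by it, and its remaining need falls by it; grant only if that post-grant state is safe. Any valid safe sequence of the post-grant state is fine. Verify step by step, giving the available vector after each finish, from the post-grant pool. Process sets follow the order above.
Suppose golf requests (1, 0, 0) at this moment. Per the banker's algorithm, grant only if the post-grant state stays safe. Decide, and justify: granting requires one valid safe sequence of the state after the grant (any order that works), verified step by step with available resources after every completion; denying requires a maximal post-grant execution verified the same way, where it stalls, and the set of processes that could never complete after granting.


DENY — the pretend-granted state is unsafe.
Key observation: once alpha, foxtrot, bravo, hotel finish, the pool peaks at (4, 9, 8) — and every remaining process still needs more R1 than that.
Pretend the grant happened; the run alpha, foxtrot, bravo, hotel goes as far as possible. Verifying each step:
  pool = (1, 1, 3)
  alpha: need (1, 1, 2) fits (1, 1, 3); releases (1, 1, 2), pool now (2, 2, 5)
  foxtrot: need (1, 1, 5) fits (2, 2, 5); releases (1, 3, 0), pool now (3, 5, 5)
  bravo: need (3, 2, 4) fits (3, 5, 5); releases (1, 2, 0), pool now (4, 7, 5)
  hotel: need (4, 1, 2) fits (4, 7, 5); releases (0, 2, 3), pool now (4, 9, 8)
  delta cannot run: need (9, 2, 9) vs free (4, 9, 8) (insufficient R1 and R0)
  echo cannot run: need (5, 9, 4) vs free (4, 9, 8) (insufficient R1)
  golf cannot run: need (7, 5, 6) vs free (4, 9, 8) (insufficient R1)
Had the request been granted, delta, echo and golf could never finish.


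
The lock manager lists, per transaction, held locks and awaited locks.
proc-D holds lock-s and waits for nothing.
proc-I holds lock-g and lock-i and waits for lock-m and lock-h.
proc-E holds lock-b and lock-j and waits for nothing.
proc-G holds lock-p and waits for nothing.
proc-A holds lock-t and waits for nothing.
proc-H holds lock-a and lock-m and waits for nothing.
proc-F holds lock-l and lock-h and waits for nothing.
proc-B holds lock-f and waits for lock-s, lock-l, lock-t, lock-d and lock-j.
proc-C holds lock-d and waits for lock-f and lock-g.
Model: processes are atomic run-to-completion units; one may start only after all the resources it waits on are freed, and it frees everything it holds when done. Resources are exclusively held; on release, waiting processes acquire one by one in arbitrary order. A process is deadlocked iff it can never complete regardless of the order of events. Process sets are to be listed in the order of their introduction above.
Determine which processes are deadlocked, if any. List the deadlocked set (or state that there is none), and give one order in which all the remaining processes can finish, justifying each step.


Deadlocked set: proc-B and proc-C.
Key observation: proc-B -> proc-C -> proc-B is a circular wait — nothing in it can go first; no other process is dragged down with it.
The rest can finish in the order proc-E, proc-F, proc-G, proc-D, proc-H, proc-I, proc-A.
Walking it through:
  run proc-E (it waits on nothing); releases lock-b and lock-j
  run proc-F (it waits on nothing); releases lock-l and lock-h
  run proc-G (it waits on nothing); releases lock-p
  run proc-D (it waits on nothing); releases lock-s
  run proc-H (it waits on nothing); releases lock-a and lock-m
  run proc-I (all its waits — lock-m and lock-h — are resolved); releases lock-g and lock-i
  run proc-A (it waits on nothing); releases lock-t


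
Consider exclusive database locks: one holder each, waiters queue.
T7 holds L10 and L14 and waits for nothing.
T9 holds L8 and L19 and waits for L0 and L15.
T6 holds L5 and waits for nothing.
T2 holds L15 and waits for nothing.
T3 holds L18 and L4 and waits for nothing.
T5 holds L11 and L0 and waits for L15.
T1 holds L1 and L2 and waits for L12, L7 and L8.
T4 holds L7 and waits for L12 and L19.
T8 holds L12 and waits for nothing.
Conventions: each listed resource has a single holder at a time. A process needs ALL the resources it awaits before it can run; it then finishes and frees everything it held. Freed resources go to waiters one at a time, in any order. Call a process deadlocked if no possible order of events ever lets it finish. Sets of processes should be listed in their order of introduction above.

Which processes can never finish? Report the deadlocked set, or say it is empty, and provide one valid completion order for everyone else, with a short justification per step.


Nothing here is deadlocked.
Key observation: the wait relation is loop-free; peeling off processes with no waits unwinds the whole state.
One completion order for the rest: T8, T6, T2, T5, T3, T9, T4, T7, T1.
Verifying each step:
  T8 waits on nothing -> runs at once and releases L12
  T6 waits on nothing -> runs at once and releases L5
  T2 waits on nothing -> runs at once and releases L15
  T5 waits on L15 — all released -> runs and releases L11 and L0
  T3 waits on nothing -> runs at once and releases L18 and L4
  T9 waits on L0 and L15 — all released -> runs and releases L8 and L19
  T4 waits on L12 and L19 — all released -> runs and releases L7
  T7 waits on nothing -> runs at once and releases L10 and L14
  T1 waits on L12, L7 and L8 — all released -> runs and releases L1 and L2


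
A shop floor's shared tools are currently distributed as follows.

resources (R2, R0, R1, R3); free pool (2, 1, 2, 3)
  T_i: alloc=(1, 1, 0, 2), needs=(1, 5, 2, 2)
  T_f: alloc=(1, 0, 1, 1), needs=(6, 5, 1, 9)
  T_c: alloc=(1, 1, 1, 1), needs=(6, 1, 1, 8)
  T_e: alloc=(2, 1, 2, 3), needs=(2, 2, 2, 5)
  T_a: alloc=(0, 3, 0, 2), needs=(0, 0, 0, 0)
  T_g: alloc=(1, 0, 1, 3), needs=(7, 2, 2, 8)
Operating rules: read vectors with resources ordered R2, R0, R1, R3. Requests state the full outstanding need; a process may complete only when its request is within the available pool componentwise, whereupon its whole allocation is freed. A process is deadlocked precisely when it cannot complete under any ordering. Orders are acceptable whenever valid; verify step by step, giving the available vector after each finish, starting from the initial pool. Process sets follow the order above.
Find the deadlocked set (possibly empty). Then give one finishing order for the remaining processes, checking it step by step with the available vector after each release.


Deadlocked: T_f, T_c and T_g.
Key observation: even finishing T_a, T_e, T_i leaves just (5, 6, 4, 10) free — too little R2 for any of the remaining processes.
The rest can finish in the order T_a, T_e, T_i. Step-by-step check:
  pool = (2, 1, 2, 3)
  T_a needs (0, 0, 0, 0) <= (2, 1, 2, 3) -> finishes; pool += (0, 3, 0, 2) = (2, 4, 2, 5)
  T_e needs (2, 2, 2, 5) <= (2, 4, 2, 5) -> finishes; pool += (2, 1, 2, 3) = (4, 5, 4, 8)
  T_i needs (1, 5, 2, 2) <= (4, 5, 4, 8) -> finishes; pool += (1, 1, 0, 2) = (5, 6, 4, 10)
The blocked processes can never fit:
  T_f still needs (6, 5, 1, 9) but only (5, 6, 4, 10) is free — short on R2
  T_c still needs (6, 1, 1, 8) but only (5, 6, 4, 10) is free — short on R2
  T_g still needs (7, 2, 2, 8) but only (5, 6, 4, 10) is free — short on R2


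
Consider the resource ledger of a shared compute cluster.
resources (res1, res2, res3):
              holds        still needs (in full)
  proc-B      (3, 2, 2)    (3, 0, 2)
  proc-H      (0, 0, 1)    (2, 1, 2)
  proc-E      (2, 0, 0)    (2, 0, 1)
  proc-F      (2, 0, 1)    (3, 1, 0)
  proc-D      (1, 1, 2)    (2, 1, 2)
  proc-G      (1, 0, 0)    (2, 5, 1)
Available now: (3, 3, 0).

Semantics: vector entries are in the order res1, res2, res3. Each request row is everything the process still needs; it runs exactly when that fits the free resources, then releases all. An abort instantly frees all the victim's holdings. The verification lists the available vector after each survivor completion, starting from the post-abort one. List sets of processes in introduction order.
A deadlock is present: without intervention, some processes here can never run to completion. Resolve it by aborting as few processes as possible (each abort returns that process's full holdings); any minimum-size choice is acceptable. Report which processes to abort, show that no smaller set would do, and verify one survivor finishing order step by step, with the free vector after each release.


The answer: abort proc-B.
Key observation: proc-D had no path to completion before; after the abort of proc-B ((3, 2, 2) returned), step 1 is where it fits.
Minimality: the empty abort set fails — the state is deadlocked as it stands.
The survivors complete as proc-D, proc-E, proc-H, proc-F, proc-G. Step-by-step check (starting from the post-abort pool):
  pool = (6, 5, 2)
  proc-D: need (2, 1, 2) fits (6, 5, 2); releases (1, 1, 2), pool now (7, 6, 4)
  proc-E: need (2, 0, 1) fits (7, 6, 4); releases (2, 0, 0), pool now (9, 6, 4)
  proc-H: need (2, 1, 2) fits (9, 6, 4); releases (0, 0, 1), pool now (9, 6, 5)
  proc-F: need (3, 1, 0) fits (9, 6, 5); releases (2, 0, 1), pool now (11, 6, 6)
  proc-G: need (2, 5, 1) fits (11, 6, 6); releases (1, 0, 0), pool now (12, 6, 6)


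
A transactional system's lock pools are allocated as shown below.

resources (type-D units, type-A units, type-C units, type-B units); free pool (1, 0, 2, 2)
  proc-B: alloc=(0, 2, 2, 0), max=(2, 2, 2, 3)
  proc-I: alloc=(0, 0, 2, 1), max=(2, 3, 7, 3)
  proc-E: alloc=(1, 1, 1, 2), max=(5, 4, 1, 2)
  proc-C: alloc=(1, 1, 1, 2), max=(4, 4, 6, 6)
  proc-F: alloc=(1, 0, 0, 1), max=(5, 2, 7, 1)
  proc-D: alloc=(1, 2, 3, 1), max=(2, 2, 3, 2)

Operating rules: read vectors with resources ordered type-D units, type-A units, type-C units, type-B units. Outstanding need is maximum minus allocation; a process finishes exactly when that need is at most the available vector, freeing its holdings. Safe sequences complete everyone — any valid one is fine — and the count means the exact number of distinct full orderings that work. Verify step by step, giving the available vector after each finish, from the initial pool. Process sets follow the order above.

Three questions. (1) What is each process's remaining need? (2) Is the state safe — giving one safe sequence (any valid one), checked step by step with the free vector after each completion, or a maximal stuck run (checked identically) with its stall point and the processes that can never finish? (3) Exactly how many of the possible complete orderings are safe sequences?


(1) Outstanding need per process (order type-D units, type-A units, type-C units, type-B units):
  proc-B: (2, 0, 0, 3)
  proc-I: (2, 3, 5, 2)
  proc-E: (4, 3, 0, 0)
  proc-C: (3, 3, 5, 4)
  proc-F: (4, 2, 7, 0)
  proc-D: (1, 0, 0, 1)
(2) The state is UNSAFE.
Key observation: even finishing proc-D, proc-B, proc-I leaves just (2, 4, 9, 4) free — too little type-D units for any of the remaining processes.
The run proc-D, proc-B, proc-I cannot be extended any further. Check, step by step:
  pool = (1, 0, 2, 2)
  run proc-D (needs (1, 0, 0, 1), free (1, 0, 2, 2)); after release of (1, 2, 3, 1) the pool is (2, 2, 5, 3)
  run proc-B (needs (2, 0, 0, 3), free (2, 2, 5, 3)); after release of (0, 2, 2, 0) the pool is (2, 4, 7, 3)
  run proc-I (needs (2, 3, 5, 2), free (2, 4, 7, 3)); after release of (0, 0, 2, 1) the pool is (2, 4, 9, 4)
  proc-E still needs (4, 3, 0, 0) but only (2, 4, 9, 4) is free — short on type-D units
  proc-C still needs (3, 3, 5, 4) but only (2, 4, 9, 4) is free — short on type-D units
  proc-F still needs (4, 2, 7, 0) but only (2, 4, 9, 4) is free — short on type-D units
Processes that can never finish: proc-E, proc-C and proc-F.
(3) Exactly 0 of the possible complete orderings are safe sequences.


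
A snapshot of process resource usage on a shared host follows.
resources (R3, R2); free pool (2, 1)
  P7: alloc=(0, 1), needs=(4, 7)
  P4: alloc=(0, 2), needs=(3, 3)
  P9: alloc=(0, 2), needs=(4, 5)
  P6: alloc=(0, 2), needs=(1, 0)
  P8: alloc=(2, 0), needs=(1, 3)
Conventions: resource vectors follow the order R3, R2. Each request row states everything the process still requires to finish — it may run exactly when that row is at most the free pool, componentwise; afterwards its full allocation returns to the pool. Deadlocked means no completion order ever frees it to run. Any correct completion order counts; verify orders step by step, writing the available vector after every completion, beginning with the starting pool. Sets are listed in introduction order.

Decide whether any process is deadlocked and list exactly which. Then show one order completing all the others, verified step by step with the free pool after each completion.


Nothing here is deadlocked.
Key observation: P6 fits the free pool immediately, and its release cascades until everyone finishes.
A valid finishing order for the others: P6, P8, P4, P9, P7. Check, step by step:
  pool = (2, 1)
  P6: need (1, 0) fits (2, 1); releases (0, 2), pool now (2, 3)
  P8: need (1, 3) fits (2, 3); releases (2, 0), pool now (4, 3)
  P4: need (3, 3) fits (4, 3); releases (0, 2), pool now (4, 5)
  P9: need (4, 5) fits (4, 5); releases (0, 2), pool now (4, 7)
  P7: need (4, 7) fits (4, 7); releases (0, 1), pool now (4, 8)


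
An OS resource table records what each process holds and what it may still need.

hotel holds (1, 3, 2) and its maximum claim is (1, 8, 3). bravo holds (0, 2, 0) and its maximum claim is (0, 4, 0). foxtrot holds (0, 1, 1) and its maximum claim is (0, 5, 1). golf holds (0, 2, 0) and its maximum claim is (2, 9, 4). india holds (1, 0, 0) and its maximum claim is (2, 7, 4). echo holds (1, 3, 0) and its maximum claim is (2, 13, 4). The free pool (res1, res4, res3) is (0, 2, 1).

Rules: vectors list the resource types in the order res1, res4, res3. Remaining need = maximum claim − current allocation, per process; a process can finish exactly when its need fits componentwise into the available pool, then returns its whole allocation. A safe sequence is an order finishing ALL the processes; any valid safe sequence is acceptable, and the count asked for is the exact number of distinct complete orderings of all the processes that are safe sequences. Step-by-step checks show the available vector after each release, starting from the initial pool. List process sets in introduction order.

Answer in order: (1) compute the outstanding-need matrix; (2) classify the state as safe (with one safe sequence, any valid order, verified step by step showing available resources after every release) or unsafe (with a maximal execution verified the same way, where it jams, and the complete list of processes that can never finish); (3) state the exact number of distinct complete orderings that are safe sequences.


(1) Remaining need (order res1, res4, res3):
  hotel: (0, 5, 1)
  bravo: (0, 2, 0)
  foxtrot: (0, 4, 0)
  golf: (2, 7, 4)
  india: (1, 7, 4)
  echo: (1, 10, 4)
(2) SAFE, for example via the order bravo, foxtrot, hotel, india, golf, echo.
Key observation: the order's first zero-slack moment is bravo ((0, 2, 0) needed, (0, 2, 1) free — a requested resource with nothing to spare).
Walking it through:
  pool = (0, 2, 1)
  bravo: need (0, 2, 0) fits (0, 2, 1); releases (0, 2, 0), pool now (0, 4, 1)
  foxtrot: need (0, 4, 0) fits (0, 4, 1); releases (0, 1, 1), pool now (0, 5, 2)
  hotel: need (0, 5, 1) fits (0, 5, 2); releases (1, 3, 2), pool now (1, 8, 4)
  india: need (1, 7, 4) fits (1, 8, 4); releases (1, 0, 0), pool now (2, 8, 4)
  golf: need (2, 7, 4) fits (2, 8, 4); releases (0, 2, 0), pool now (2, 10, 4)
  echo: need (1, 10, 4) fits (2, 10, 4); releases (1, 3, 0), pool now (3, 13, 4)
(3) Exactly 1 of the possible complete orderings is a safe sequence.


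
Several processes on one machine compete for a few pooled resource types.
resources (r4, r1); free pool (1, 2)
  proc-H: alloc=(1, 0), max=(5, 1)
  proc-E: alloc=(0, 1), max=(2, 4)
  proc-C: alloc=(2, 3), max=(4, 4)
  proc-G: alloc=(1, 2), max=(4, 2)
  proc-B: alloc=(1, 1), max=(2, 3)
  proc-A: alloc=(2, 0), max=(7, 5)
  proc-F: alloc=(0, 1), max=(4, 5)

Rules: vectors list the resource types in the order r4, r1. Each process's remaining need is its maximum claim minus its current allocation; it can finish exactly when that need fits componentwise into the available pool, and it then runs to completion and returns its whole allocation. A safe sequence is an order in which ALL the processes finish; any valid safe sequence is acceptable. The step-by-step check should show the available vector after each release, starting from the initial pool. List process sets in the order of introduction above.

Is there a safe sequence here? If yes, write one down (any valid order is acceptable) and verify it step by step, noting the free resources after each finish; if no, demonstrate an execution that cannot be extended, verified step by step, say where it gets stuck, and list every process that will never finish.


SAFE. One safe sequence: proc-B, proc-E, proc-C, proc-H, proc-A, proc-F, proc-G.
Key observation: the order's first zero-slack moment is proc-B ((1, 2) needed, (1, 2) free — a requested resource with nothing to spare).
Verifying each step:
  pool = (1, 2)
  run proc-B (needs (1, 2), free (1, 2)); after release of (1, 1) the pool is (2, 3)
  run proc-E (needs (2, 3), free (2, 3)); after release of (0, 1) the pool is (2, 4)
  run proc-C (needs (2, 1), free (2, 4)); after release of (2, 3) the pool is (4, 7)
  run proc-H (needs (4, 1), free (4, 7)); after release of (1, 0) the pool is (5, 7)
  run proc-A (needs (5, 5), free (5, 7)); after release of (2, 0) the pool is (7, 7)
  run proc-F (needs (4, 4), free (7, 7)); after release of (0, 1) the pool is (7, 8)
  run proc-G (needs (3, 0), free (7, 8)); after release of (1, 2) the pool is (8, 10)


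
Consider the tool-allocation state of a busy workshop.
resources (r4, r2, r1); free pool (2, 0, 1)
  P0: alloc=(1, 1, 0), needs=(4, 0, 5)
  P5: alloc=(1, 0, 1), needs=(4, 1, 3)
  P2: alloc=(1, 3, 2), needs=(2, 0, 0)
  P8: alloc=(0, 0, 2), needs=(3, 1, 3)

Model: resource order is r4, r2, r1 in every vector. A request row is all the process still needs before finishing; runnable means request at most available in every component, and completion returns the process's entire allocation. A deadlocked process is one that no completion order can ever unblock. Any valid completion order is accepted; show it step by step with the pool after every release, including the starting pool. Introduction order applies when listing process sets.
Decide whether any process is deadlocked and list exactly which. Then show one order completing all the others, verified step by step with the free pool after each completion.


Deadlocked set: P0 and P5.
Key observation: even finishing P2, P8 leaves just (3, 3, 5) free — too little r4 for any of the remaining processes.
The rest can finish in the order P2, P8. Check, step by step:
  pool = (2, 0, 1)
  run P2 (needs (2, 0, 0), free (2, 0, 1)); after release of (1, 3, 2) the pool is (3, 3, 3)
  run P8 (needs (3, 1, 3), free (3, 3, 3)); after release of (0, 0, 2) the pool is (3, 3, 5)
None of the blocked processes ever fits:
  P0 still needs (4, 0, 5) but only (3, 3, 5) is free — short on r4
  P5 still needs (4, 1, 3) but only (3, 3, 5) is free — short on r4


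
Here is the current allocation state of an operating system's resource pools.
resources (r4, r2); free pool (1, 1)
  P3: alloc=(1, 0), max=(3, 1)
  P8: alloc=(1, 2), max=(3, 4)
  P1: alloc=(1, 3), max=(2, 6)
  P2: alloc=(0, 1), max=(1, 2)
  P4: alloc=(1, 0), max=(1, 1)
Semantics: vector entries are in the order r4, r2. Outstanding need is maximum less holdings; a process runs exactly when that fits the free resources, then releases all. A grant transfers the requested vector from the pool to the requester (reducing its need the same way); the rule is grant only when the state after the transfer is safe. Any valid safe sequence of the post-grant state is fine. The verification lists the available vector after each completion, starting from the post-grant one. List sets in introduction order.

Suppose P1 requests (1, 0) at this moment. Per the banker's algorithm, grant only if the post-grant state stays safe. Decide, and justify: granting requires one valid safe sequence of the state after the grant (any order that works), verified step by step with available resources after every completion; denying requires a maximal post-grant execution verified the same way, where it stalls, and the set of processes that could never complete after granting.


DENY: after the grant no complete ordering would exist.
Key observation: after P4, P2 the pool peaks at (1, 2), and each blocked process is short somewhere: P3 on r4; P8 on r4; P1 on r2.
After a pretend grant, a maximal execution: P4, P2 — then nothing else fits. Step-by-step check:
  pool = (0, 1)
  P4 needs (0, 1) <= (0, 1) -> finishes; pool += (1, 0) = (1, 1)
  P2 needs (1, 1) <= (1, 1) -> finishes; pool += (0, 1) = (1, 2)
  blocked: P3 wants (2, 1), pool (1, 2) — not enough r4
  blocked: P8 wants (2, 2), pool (1, 2) — not enough r4
  blocked: P1 wants (0, 3), pool (1, 2) — not enough r2
Had the request been granted, P3, P8 and P1 could never finish.


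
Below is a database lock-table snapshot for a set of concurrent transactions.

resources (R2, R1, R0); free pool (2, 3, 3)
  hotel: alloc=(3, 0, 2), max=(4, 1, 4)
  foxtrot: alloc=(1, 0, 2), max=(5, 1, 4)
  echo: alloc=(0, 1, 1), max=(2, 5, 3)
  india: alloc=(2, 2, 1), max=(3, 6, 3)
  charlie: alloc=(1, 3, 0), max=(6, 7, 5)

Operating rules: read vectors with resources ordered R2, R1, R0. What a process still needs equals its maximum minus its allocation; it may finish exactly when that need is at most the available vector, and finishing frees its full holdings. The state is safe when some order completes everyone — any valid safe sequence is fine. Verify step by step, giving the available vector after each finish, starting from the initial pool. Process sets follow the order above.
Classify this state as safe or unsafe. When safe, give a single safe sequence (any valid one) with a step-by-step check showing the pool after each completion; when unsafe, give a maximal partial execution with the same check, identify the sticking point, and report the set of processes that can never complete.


The state is UNSAFE.
Key observation: even finishing hotel, foxtrot leaves just (6, 3, 7) free — too little R1 for any of the remaining processes.
A maximal execution: hotel, foxtrot — then nothing else fits. Check, step by step:
  pool = (2, 3, 3)
  hotel needs (1, 1, 2) <= (2, 3, 3) -> finishes; pool += (3, 0, 2) = (5, 3, 5)
  foxtrot needs (4, 1, 2) <= (5, 3, 5) -> finishes; pool += (1, 0, 2) = (6, 3, 7)
  echo cannot run: need (2, 4, 2) vs free (6, 3, 7) (insufficient R1)
  india cannot run: need (1, 4, 2) vs free (6, 3, 7) (insufficient R1)
  charlie cannot run: need (5, 4, 5) vs free (6, 3, 7) (insufficient R1)
Never able to finish: echo, india and charlie.


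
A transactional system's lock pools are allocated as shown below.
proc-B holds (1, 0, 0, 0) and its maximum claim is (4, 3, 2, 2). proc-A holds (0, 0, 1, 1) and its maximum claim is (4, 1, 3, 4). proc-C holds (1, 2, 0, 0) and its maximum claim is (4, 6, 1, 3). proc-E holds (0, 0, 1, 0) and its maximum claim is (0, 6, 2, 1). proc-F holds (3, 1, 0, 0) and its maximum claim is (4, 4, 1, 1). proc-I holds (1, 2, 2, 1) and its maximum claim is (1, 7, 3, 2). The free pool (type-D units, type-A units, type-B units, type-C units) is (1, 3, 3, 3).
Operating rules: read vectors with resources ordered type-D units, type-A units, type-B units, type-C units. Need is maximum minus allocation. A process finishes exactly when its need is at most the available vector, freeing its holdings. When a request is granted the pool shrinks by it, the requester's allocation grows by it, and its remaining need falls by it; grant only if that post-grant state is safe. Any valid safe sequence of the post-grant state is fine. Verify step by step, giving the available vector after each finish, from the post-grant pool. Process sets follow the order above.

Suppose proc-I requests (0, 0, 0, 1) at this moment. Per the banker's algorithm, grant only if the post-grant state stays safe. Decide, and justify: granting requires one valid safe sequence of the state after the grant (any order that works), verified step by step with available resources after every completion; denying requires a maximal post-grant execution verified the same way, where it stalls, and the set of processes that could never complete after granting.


DENY. Granting would leave the state unsafe.
Key observation: after proc-F, proc-B the pool peaks at (5, 4, 3, 2), and each blocked process is short somewhere: proc-A on type-C units; proc-C on type-C units; proc-E on type-A units; proc-I on type-A units.
Pretend the grant happened; the run proc-F, proc-B goes as far as possible. Walking it through:
  pool = (1, 3, 3, 2)
  proc-F: need (1, 3, 1, 1) fits (1, 3, 3, 2); releases (3, 1, 0, 0), pool now (4, 4, 3, 2)
  proc-B: need (3, 3, 2, 2) fits (4, 4, 3, 2); releases (1, 0, 0, 0), pool now (5, 4, 3, 2)
  proc-A still needs (4, 1, 2, 3) but only (5, 4, 3, 2) is free — short on type-C units
  proc-C still needs (3, 4, 1, 3) but only (5, 4, 3, 2) is free — short on type-C units
  proc-E still needs (0, 6, 1, 1) but only (5, 4, 3, 2) is free — short on type-A units
  proc-I still needs (0, 5, 1, 0) but only (5, 4, 3, 2) is free — short on type-A units
Post-grant, the permanently blocked set is proc-A, proc-C, proc-E and proc-I.


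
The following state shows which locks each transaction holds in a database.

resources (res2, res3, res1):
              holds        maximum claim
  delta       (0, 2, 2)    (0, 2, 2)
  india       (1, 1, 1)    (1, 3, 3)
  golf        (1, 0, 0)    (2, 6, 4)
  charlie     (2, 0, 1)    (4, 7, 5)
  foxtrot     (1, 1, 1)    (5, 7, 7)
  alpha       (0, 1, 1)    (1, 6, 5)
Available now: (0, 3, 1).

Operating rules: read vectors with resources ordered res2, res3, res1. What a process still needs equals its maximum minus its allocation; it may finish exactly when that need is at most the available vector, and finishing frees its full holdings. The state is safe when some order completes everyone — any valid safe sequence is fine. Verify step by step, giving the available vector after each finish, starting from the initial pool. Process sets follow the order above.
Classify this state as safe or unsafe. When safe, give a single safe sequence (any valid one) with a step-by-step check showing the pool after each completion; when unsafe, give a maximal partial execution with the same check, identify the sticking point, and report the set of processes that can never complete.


SAFE. One safe sequence: delta, india, golf, alpha, charlie, foxtrot.
Key observation: at golf the run first touches a limit — (1, 6, 4) against (1, 6, 4), exact on a resource it actually requests.
Walking it through:
  pool = (0, 3, 1)
  delta: need (0, 0, 0) fits (0, 3, 1); releases (0, 2, 2), pool now (0, 5, 3)
  india: need (0, 2, 2) fits (0, 5, 3); releases (1, 1, 1), pool now (1, 6, 4)
  golf: need (1, 6, 4) fits (1, 6, 4); releases (1, 0, 0), pool now (2, 6, 4)
  alpha: need (1, 5, 4) fits (2, 6, 4); releases (0, 1, 1), pool now (2, 7, 5)
  charlie: need (2, 7, 4) fits (2, 7, 5); releases (2, 0, 1), pool now (4, 7, 6)
  foxtrot: need (4, 6, 6) fits (4, 7, 6); releases (1, 1, 1), pool now (5, 8, 7)


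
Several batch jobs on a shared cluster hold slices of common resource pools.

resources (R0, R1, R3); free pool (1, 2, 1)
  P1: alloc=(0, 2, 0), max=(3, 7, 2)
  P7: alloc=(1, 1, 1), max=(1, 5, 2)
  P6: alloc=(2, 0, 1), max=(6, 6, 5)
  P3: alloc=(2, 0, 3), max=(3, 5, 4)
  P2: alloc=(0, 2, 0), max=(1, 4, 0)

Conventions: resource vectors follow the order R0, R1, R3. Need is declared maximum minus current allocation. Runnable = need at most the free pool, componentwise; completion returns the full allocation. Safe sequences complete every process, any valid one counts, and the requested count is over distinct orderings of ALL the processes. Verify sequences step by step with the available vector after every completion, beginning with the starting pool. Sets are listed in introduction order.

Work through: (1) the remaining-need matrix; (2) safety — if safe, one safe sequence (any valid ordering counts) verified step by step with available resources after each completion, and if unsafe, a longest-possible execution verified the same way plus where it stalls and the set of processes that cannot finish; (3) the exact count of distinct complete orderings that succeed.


(1) Outstanding need per process (order R0, R1, R3):
  P1: (3, 5, 2)
  P7: (0, 4, 1)
  P6: (4, 6, 4)
  P3: (1, 5, 1)
  P2: (1, 2, 0)
(2) The state is SAFE; one workable sequence: P2, P7, P3, P1, P6.
Key observation: P2 marks the first exact bind of the order: its need (1, 2, 0) fits the free (1, 2, 1) with zero slack on a requested resource.
Step-by-step check:
  pool = (1, 2, 1)
  run P2 (needs (1, 2, 0), free (1, 2, 1)); after release of (0, 2, 0) the pool is (1, 4, 1)
  run P7 (needs (0, 4, 1), free (1, 4, 1)); after release of (1, 1, 1) the pool is (2, 5, 2)
  run P3 (needs (1, 5, 1), free (2, 5, 2)); after release of (2, 0, 3) the pool is (4, 5, 5)
  run P1 (needs (3, 5, 2), free (4, 5, 5)); after release of (0, 2, 0) the pool is (4, 7, 5)
  run P6 (needs (4, 6, 4), free (4, 7, 5)); after release of (2, 0, 1) the pool is (6, 7, 6)
(3) Exactly 1 of the possible complete orderings is a safe sequence.


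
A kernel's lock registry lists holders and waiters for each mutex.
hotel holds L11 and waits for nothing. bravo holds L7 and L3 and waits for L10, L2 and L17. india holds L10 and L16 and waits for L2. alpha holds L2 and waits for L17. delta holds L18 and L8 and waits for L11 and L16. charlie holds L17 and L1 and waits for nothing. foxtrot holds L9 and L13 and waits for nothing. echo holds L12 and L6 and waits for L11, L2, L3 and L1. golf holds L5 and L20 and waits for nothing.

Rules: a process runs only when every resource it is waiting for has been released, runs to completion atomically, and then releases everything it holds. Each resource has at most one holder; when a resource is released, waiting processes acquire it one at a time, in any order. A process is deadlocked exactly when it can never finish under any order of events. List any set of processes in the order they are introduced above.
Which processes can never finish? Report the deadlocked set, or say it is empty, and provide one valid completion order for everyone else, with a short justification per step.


Nothing here is deadlocked.
Key observation: the wait relation is loop-free; peeling off processes with no waits unwinds the whole state.
The rest can finish in the order charlie, foxtrot, alpha, golf, india, hotel, bravo, delta, echo.
Step-by-step check:
  charlie waits on nothing -> runs at once and releases L17 and L1
  foxtrot waits on nothing -> runs at once and releases L9 and L13
  alpha waits on L17 — all released -> runs and releases L2
  golf waits on nothing -> runs at once and releases L5 and L20
  india waits on L2 — all released -> runs and releases L10 and L16
  hotel waits on nothing -> runs at once and releases L11
  bravo waits on L10, L2 and L17 — all released -> runs and releases L7 and L3
  delta waits on L11 and L16 — all released -> runs and releases L18 and L8
  echo waits on L11, L2, L3 and L1 — all released -> runs and releases L12 and L6


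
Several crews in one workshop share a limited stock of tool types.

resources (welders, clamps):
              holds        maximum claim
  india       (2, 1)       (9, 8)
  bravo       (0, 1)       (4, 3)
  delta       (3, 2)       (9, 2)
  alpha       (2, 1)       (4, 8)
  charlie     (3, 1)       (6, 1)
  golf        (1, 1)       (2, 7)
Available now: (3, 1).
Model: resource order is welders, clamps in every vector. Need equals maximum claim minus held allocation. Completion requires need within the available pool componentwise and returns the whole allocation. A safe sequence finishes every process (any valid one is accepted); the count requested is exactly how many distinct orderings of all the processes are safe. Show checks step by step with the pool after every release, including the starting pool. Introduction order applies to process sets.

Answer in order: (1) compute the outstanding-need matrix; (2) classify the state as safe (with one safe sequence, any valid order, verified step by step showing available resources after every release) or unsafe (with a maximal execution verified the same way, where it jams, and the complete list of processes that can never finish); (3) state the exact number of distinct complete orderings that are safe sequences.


(1) Remaining need (order welders, clamps):
  india: (7, 7)
  bravo: (4, 2)
  delta: (6, 0)
  alpha: (2, 7)
  charlie: (3, 0)
  golf: (1, 6)
(2) The state is UNSAFE.
Key observation: after charlie, delta, bravo complete, (9, 5) is the best the pool ever gets, yet each leftover process wants more clamps.
Going as far as possible: charlie, delta, bravo; after that, nothing fits. Step-by-step check:
  pool = (3, 1)
  charlie needs (3, 0) <= (3, 1) -> finishes; pool += (3, 1) = (6, 2)
  delta needs (6, 0) <= (6, 2) -> finishes; pool += (3, 2) = (9, 4)
  bravo needs (4, 2) <= (9, 4) -> finishes; pool += (0, 1) = (9, 5)
  india still needs (7, 7) but only (9, 5) is free — short on clamps
  alpha still needs (2, 7) but only (9, 5) is free — short on clamps
  golf still needs (1, 6) but only (9, 5) is free — short on clamps
Never able to finish: india, alpha and golf.
(3) Exactly 0 of the possible complete orderings are safe sequences.


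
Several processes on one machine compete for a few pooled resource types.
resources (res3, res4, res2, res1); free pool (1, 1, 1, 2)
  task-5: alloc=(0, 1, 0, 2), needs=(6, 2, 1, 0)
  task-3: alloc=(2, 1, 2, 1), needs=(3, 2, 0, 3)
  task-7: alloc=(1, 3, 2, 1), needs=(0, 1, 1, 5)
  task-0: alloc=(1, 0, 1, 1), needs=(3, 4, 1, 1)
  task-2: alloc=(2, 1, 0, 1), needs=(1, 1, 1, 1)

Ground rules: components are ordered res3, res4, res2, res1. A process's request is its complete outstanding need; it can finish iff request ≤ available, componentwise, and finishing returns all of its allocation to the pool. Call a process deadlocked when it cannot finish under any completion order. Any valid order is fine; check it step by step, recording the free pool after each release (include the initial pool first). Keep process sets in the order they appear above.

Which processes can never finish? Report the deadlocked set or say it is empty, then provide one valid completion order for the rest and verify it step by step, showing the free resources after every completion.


Deadlocked set: task-5, task-7 and task-0.
Key observation: after task-2, task-3 the pool peaks at (5, 3, 3, 4), and each blocked process is short somewhere: task-5 on res3; task-7 on res1; task-0 on res4.
A valid finishing order for the others: task-2, task-3. Walking it through:
  pool = (1, 1, 1, 2)
  task-2: need (1, 1, 1, 1) fits (1, 1, 1, 2); releases (2, 1, 0, 1), pool now (3, 2, 1, 3)
  task-3: need (3, 2, 0, 3) fits (3, 2, 1, 3); releases (2, 1, 2, 1), pool now (5, 3, 3, 4)
The stuck group stays short no matter what:
  task-5 still needs (6, 2, 1, 0) but only (5, 3, 3, 4) is free — short on res3
  task-7 still needs (0, 1, 1, 5) but only (5, 3, 3, 4) is free — short on res1
  task-0 still needs (3, 4, 1, 1) but only (5, 3, 3, 4) is free — short on res4


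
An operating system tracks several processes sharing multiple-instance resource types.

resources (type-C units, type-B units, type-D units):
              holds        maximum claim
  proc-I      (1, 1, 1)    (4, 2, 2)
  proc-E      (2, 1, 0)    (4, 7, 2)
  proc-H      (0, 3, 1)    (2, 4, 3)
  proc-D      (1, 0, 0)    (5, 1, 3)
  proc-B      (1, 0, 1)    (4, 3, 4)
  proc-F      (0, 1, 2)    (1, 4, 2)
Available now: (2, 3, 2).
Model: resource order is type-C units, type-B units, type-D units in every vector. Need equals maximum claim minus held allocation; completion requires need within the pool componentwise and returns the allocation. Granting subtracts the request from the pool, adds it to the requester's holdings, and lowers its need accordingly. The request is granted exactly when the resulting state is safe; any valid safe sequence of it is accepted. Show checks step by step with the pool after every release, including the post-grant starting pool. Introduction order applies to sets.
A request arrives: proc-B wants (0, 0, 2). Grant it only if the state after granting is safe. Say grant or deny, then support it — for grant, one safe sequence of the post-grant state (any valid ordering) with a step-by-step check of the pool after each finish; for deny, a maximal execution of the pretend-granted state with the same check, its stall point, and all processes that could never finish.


GRANT: granting preserves safety; a valid post-grant sequence is proc-F, proc-H, proc-E, proc-D, proc-I, proc-B.
Key observation: the grant leaves (2, 3, 0) free — enough for proc-F, whose release restarts the cascade.
Check on the post-grant state, step by step:
  pool = (2, 3, 0)
  proc-F needs (1, 3, 0) <= (2, 3, 0) -> finishes; pool += (0, 1, 2) = (2, 4, 2)
  proc-H needs (2, 1, 2) <= (2, 4, 2) -> finishes; pool += (0, 3, 1) = (2, 7, 3)
  proc-E needs (2, 6, 2) <= (2, 7, 3) -> finishes; pool += (2, 1, 0) = (4, 8, 3)
  proc-D needs (4, 1, 3) <= (4, 8, 3) -> finishes; pool += (1, 0, 0) = (5, 8, 3)
  proc-I needs (3, 1, 1) <= (5, 8, 3) -> finishes; pool += (1, 1, 1) = (6, 9, 4)
  proc-B needs (3, 3, 1) <= (6, 9, 4) -> finishes; pool += (1, 0, 3) = (7, 9, 7)


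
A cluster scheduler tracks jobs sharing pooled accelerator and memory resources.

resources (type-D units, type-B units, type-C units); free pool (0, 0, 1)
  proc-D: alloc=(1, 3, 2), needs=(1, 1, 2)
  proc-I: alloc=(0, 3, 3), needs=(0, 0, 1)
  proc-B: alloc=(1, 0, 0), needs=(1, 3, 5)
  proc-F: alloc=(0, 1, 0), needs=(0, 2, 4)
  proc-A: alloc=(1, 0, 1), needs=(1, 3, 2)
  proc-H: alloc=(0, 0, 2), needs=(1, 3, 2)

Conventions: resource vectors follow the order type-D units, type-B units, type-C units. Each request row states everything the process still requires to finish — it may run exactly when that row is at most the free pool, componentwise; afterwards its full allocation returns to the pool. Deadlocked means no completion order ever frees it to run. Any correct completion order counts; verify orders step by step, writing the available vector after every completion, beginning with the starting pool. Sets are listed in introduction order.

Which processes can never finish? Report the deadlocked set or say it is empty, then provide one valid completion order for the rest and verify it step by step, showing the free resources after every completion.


Deadlocked set: proc-D, proc-B, proc-A and proc-H.
Key observation: once proc-I, proc-F finish, the pool peaks at (0, 4, 4) — and every remaining process still needs more type-D units than that.
One completion order for the rest: proc-I, proc-F. Check, step by step:
  pool = (0, 0, 1)
  proc-I: need (0, 0, 1) fits (0, 0, 1); releases (0, 3, 3), pool now (0, 3, 4)
  proc-F: need (0, 2, 4) fits (0, 3, 4); releases (0, 1, 0), pool now (0, 4, 4)
The stuck group stays short no matter what:
  blocked: proc-D wants (1, 1, 2), pool (0, 4, 4) — not enough type-D units
  blocked: proc-B wants (1, 3, 5), pool (0, 4, 4) — not enough type-D units and type-C units
  blocked: proc-A wants (1, 3, 2), pool (0, 4, 4) — not enough type-D units
  blocked: proc-H wants (1, 3, 2), pool (0, 4, 4) — not enough type-D units
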